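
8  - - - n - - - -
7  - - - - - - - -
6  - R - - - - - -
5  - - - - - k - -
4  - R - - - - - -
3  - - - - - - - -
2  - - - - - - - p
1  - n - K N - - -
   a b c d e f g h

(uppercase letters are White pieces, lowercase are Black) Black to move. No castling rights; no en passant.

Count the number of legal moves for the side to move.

13

Black to move; king on f5.
In check: no.
Legal moves: Nf7, Nb7, Ne6, Nc6, Kg5, Ke5, Nc3+, Na3, Nd2, h1=Q, h1=R, h1=B, h1=N.
Count: 13.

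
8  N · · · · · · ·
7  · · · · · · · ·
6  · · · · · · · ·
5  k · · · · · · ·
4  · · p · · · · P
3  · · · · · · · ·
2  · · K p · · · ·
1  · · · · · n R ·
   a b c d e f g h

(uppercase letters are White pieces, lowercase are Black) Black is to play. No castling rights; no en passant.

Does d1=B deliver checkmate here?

After d1=B: white king on c2; in check: yes, from the black bishop on d1.
White has 5 legal replies: Kc3, Kb2, Kxd1, Kc1, Kb1.
In check but a legal move exists → not checkmate.

no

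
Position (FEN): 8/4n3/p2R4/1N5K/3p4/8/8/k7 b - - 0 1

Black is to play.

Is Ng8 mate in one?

no

After Ng8: white king on h5; in check: no.
White is not in check, so this cannot be checkmate.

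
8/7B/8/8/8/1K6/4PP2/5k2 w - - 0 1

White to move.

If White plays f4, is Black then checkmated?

no

After f4: black king on f1; in check: no.
Black is not in check, so this cannot be checkmate.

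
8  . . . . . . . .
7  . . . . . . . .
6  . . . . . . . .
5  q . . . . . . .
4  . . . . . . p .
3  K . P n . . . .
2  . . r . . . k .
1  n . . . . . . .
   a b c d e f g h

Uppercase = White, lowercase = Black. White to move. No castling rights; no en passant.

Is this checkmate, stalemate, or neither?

White to move; white king on a3.
In check: yes, from the black queen on a5.
King squares — a2: attacked by Rc2; b2: attacked by Rc2; b3: attacked by Na1; a4: attacked by Qa5; b4: attacked by Nd3.
Legal moves for White: none.
In check with no legal moves → checkmate.

checkmate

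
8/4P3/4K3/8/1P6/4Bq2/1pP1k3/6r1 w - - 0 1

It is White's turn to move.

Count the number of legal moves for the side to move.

White to move; king on e6.
In check: no.
Legal moves: Kd7, Kd6, Ke5, Ba7, Bh6, Bb6, Bg5, Bc5, Bf4, Bd4, Bf2, Bd2, Bxg1, Bc1, e8=Q, e8=R, e8=B, e8=N, b5, c3, c4.
Count: 21.

21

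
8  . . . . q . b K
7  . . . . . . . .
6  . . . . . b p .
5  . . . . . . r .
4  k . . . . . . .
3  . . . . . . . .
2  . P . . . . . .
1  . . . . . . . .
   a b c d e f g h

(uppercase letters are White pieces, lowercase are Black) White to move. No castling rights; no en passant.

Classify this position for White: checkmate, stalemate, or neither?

White to move; white king on h8.
In check: yes, from the black bishop on f6.
King squares — g7: attacked by Bf6; h7: attacked by Bg8; g8: attacked by Qe8.
Legal moves for White: none.
In check with no legal moves → checkmate.

checkmate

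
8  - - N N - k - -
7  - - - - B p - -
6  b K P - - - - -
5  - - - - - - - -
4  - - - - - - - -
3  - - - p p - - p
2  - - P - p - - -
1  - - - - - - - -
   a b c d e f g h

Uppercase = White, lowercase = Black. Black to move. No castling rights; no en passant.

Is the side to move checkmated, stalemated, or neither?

neither

Black to move; black king on f8.
In check: yes, from the white bishop on e7.
Legal moves for Black: Kg8, Ke8, Kg7.
Black is in check but has 3 legal moves → neither.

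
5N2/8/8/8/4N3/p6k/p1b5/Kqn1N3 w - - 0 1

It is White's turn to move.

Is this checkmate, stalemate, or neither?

White to move; white king on a1.
In check: yes, from the black queen on b1.
King squares — b1: attacked by Pa2; a2: attacked by Qb1; b2: attacked by Qb1.
Legal moves for White: none.
In check with no legal moves → checkmate.

checkmate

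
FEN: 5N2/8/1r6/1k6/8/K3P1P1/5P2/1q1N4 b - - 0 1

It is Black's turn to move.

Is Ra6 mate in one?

After Ra6: white king on a3; in check: yes, from the black rook on a6.
King squares — a2: attacked by Qb1; b2: attacked by Qb1; b3: attacked by Qb1; a4: attacked by Kb5; b4: attacked by Qb1.
White has no legal moves → checkmate.

yes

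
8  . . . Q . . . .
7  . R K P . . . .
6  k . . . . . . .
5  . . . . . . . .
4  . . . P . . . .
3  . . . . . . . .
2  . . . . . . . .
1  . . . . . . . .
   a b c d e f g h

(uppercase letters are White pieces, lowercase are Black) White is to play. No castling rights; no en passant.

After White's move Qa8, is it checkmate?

After Qa8: black king on a6; in check: yes, from the white queen on a8.
King squares — a5: attacked by Qa8; b5: attacked by Rb7; b6: attacked by Rb7; a7: attacked by Rb7; b7: attacked by Kc7.
Black has no legal moves → checkmate.

yes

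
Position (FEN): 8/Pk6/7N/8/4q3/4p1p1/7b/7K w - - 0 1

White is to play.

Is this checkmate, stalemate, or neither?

checkmate

White to move; white king on h1.
In check: yes, from the black queen on e4.
King squares — g1: attacked by Bh2; g2: attacked by Qe4; h2: attacked by Pg3.
Legal moves for White: none.
In check with no legal moves → checkmate.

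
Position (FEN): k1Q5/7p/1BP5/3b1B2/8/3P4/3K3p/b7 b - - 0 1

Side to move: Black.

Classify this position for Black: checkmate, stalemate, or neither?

checkmate

Black to move; black king on a8.
In check: yes, from the white queen on c8.
King squares — a7: attacked by Bb6; b7: attacked by Pc6; b8: attacked by Qc8.
Legal moves for Black: none.
In check with no legal moves → checkmate.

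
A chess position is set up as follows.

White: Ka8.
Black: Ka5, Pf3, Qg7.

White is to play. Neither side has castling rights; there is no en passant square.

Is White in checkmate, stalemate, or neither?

neither

White to move; white king on a8.
In check: no.
Legal moves for White: Kb8.
White has 1 legal move and is not in check → neither.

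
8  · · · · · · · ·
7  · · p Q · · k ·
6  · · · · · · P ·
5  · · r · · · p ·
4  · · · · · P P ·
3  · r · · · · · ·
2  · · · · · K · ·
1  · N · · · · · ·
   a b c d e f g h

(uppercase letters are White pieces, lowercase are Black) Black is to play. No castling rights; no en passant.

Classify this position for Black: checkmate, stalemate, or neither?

neither

Black to move; black king on g7.
In check: yes, from the white queen on d7.
Legal moves for Black: Kh8, Kg8, Kf8, Kh6, Kxg6, Kf6.
Black is in check but has 6 legal moves → neither.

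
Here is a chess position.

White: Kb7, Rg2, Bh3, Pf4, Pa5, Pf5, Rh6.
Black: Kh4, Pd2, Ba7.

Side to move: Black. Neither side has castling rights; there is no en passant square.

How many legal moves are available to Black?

0

Black to move; king on h4.
In check: yes, from the white rook on h6.
Legal moves: none.
Count: 0.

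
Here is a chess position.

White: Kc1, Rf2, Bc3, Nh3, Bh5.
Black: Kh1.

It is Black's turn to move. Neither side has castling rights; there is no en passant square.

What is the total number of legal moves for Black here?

Black to move; king on h1.
In check: no.
Legal moves: none.
Count: 0.

0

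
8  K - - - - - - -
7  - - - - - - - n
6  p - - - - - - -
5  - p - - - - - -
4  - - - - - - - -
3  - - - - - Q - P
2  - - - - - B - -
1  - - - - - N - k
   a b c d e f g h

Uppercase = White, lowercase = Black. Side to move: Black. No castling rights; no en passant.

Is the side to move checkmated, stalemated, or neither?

Black to move; black king on h1.
In check: yes, from the white queen on f3.
King squares — g1: attacked by Bf2; g2: attacked by Qf3; h2: attacked by Nf1.
Legal moves for Black: none.
In check with no legal moves → checkmate.

checkmate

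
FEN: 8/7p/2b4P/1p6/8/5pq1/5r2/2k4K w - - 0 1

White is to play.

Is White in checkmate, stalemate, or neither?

White to move; white king on h1.
In check: no.
King squares — g1: attacked by Qg3; g2: attacked by Rf2; h2: attacked by Rf2.
Legal moves for White: none.
Not in check and no legal moves → stalemate.

stalemate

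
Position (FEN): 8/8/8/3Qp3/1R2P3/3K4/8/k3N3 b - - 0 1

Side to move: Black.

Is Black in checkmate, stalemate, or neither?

Black to move; black king on a1.
In check: no.
King squares — b1: attacked by Rb4; a2: attacked by Qd5; b2: attacked by Rb4.
Legal moves for Black: none.
Not in check and no legal moves → stalemate.

stalemate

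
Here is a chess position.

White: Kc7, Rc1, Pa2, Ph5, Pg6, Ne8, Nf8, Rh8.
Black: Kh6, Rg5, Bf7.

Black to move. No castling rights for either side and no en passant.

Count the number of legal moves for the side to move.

Black to move; king on h6.
In check: yes, from the white rook on h8.
Legal moves: none.
Count: 0.

0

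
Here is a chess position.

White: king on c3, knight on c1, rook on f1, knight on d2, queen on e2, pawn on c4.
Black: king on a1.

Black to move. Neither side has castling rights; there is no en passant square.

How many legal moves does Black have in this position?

Black to move; king on a1.
In check: no.
Legal moves: none.
Count: 0.

0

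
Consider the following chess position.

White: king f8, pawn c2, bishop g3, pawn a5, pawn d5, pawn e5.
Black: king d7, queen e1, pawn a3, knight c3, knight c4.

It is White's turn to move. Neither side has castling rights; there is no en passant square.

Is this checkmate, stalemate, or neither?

White to move; white king on f8.
In check: no.
Legal moves for White: Kg8, Kg7, Kf7, Bh4, Bf4, Bh2, Bf2, Bxe1, e6+, d6, a6.
White has 11 legal moves and is not in check → neither.

neither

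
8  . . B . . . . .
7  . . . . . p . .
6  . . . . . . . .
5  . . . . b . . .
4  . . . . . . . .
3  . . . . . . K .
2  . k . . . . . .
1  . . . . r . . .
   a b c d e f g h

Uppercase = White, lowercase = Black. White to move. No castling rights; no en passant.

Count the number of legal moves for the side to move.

6

White to move; king on g3.
In check: yes, from the black bishop on e5.
Legal moves: Kh4, Kg4, Kh3, Kf3, Kg2, Kf2.
Count: 6.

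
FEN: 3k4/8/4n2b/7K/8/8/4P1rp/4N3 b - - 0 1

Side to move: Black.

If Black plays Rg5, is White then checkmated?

no

After Rg5: white king on h5; in check: yes, from the black rook on g5.
White has 2 legal replies: Kxh6, Kh4.
In check but a legal move exists → not checkmate.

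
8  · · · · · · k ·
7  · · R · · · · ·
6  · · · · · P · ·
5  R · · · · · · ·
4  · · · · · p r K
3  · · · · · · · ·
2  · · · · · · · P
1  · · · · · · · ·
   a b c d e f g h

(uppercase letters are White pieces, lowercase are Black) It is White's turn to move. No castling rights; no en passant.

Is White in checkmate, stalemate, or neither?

neither

White to move; white king on h4.
In check: yes, from the black rook on g4.
Legal moves for White: Kh5, Kxg4, Kh3.
White is in check but has 3 legal moves → neither.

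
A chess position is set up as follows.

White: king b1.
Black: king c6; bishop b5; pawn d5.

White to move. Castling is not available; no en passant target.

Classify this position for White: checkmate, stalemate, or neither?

neither

White to move; white king on b1.
In check: no.
Legal moves for White: Kc2, Kb2, Ka2, Kc1, Ka1.
White has 5 legal moves and is not in check → neither.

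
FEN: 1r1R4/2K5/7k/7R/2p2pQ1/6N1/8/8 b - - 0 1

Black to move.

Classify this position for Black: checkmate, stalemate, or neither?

Black to move; black king on h6.
In check: yes, from the white rook on h5.
King squares — g5: attacked by Qg4; h5: attacked by Ng3; g6: attacked by Qg4; g7: attacked by Qg4; h7: attacked by Rh5.
Legal moves for Black: none.
In check with no legal moves → checkmate.

checkmate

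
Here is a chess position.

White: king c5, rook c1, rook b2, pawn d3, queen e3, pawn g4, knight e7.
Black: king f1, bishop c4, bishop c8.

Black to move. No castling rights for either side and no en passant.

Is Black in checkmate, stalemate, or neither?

Black to move; black king on f1.
In check: yes, from the white rook on c1.
King squares — e1: attacked by Rc1; g1: attacked by Rc1; e2: attacked by Rb2; f2: attacked by Rb2; g2: attacked by Rb2.
Legal moves for Black: none.
In check with no legal moves → checkmate.

checkmate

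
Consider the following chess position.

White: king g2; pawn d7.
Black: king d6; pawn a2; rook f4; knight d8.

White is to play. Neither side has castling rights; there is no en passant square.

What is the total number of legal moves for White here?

5

White to move; king on g2.
In check: no.
Legal moves: Kh3, Kg3, Kh2, Kh1, Kg1.
Count: 5.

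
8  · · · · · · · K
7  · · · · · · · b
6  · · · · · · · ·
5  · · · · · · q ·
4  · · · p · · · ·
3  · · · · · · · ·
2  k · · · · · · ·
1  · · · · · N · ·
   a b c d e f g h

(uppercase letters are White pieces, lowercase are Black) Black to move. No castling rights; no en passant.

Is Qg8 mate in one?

yes

After Qg8: white king on h8; in check: yes, from the black queen on g8.
King squares — g7: attacked by Qg8; h7: attacked by Qg8; g8: attacked by Bh7.
White has no legal moves → checkmate.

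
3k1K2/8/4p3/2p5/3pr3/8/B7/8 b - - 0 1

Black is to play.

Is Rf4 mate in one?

no

After Rf4: white king on f8; in check: yes, from the black rook on f4.
White has 2 legal replies: Kg8, Kg7.
In check but a legal move exists → not checkmate.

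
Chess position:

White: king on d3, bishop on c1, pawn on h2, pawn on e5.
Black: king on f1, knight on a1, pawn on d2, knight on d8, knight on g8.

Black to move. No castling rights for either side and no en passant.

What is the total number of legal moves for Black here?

21

Black to move; king on f1.
In check: no.
Legal moves: Ne7, Nh6, Nf6, Nf7, Nb7, Ne6, Nc6, Kg2, Kf2, Kg1, Ke1, Nb3, Nc2, dxc1=Q, dxc1=R, dxc1=B, dxc1=N+, d1=Q+, d1=R+, d1=B, d1=N.
Count: 21.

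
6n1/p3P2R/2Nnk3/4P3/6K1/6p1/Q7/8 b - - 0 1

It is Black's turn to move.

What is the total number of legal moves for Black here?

2

Black to move; king on e6.
In check: yes, from the white queen on a2.
Legal moves: Kd7, Nc4.
Count: 2.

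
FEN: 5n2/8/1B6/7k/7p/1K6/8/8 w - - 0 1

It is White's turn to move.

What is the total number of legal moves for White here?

White to move; king on b3.
In check: no.
Legal moves: Bd8, Bc7, Ba7, Bc5, Ba5, Bd4, Be3, Bf2, Bg1, Kc4, Kb4, Ka4, Kc3, Ka3, Kc2, Kb2, Ka2.
Count: 17.

17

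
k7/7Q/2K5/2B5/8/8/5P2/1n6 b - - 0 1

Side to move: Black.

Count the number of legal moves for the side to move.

4

Black to move; king on a8.
In check: no.
Legal moves: Kb8, Nc3, Na3, Nd2.
Count: 4.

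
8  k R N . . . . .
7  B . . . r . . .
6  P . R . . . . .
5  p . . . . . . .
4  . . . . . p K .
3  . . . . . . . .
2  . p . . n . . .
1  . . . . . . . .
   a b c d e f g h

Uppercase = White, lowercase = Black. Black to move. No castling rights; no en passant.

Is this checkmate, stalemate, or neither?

Black to move; black king on a8.
In check: yes, from the white rook on b8.
King squares — a7: attacked by Nc8; b7: attacked by Pa6; b8: attacked by Ba7.
Legal moves for Black: none.
In check with no legal moves → checkmate.

checkmate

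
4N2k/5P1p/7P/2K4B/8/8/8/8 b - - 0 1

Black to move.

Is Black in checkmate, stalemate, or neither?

Black to move; black king on h8.
In check: no.
King squares — g7: attacked by Ph6; h7: own pawn; g8: attacked by Pf7.
Legal moves for Black: none.
Not in check and no legal moves → stalemate.

stalemate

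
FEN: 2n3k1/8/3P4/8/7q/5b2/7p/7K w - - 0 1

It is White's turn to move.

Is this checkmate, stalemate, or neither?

White to move; white king on h1.
In check: yes, from the black bishop on f3.
King squares — g1: attacked by Ph2; g2: attacked by Bf3; h2: attacked by Qh4.
Legal moves for White: none.
In check with no legal moves → checkmate.

checkmate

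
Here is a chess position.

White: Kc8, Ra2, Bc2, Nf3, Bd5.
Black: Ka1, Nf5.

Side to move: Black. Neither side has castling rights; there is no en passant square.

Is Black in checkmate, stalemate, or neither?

Black to move; black king on a1.
In check: yes, from the white rook on a2.
King squares — b1: attacked by Bc2; a2: attacked by Bd5; b2: attacked by Ra2.
Legal moves for Black: none.
In check with no legal moves → checkmate.

checkmate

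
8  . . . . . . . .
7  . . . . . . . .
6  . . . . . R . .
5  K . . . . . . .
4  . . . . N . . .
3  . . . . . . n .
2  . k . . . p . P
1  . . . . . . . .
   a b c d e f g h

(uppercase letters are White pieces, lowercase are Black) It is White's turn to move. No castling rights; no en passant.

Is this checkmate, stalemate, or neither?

neither

White to move; white king on a5.
In check: no.
Legal moves for White include: Rf8, Rf7, Rh6, Rg6, Re6, Rd6, Rc6, Rb6+, Ra6, Rf5, Rf4, Rf3, Rxf2+, Kb6, Ka6, Kb5, Kb4, Ka4, ... (list truncated; more exist).
White has legal moves and is not in check → neither.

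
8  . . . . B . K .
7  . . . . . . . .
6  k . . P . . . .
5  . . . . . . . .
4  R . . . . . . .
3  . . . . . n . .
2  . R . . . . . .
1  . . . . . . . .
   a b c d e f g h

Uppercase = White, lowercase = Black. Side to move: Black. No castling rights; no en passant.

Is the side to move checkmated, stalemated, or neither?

Black to move; black king on a6.
In check: yes, from the white rook on a4.
King squares — a5: attacked by Ra4; b5: attacked by Rb2; b6: attacked by Rb2; a7: attacked by Ra4; b7: attacked by Rb2.
Legal moves for Black: none.
In check with no legal moves → checkmate.

checkmate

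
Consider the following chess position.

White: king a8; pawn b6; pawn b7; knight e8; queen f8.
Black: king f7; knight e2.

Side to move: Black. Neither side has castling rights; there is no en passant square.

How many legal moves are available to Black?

3

Black to move; king on f7.
In check: yes, from the white queen on f8.
Legal moves: Kxf8, Kg6, Ke6.
Count: 3.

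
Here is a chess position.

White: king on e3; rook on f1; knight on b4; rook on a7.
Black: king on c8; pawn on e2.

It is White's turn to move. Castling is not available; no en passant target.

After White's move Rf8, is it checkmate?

yes

After Rf8: black king on c8; in check: yes, from the white rook on f8.
King squares — b7: attacked by Ra7; c7: attacked by Ra7; d7: attacked by Ra7; b8: attacked by Rf8; d8: attacked by Rf8.
Black has no legal moves → checkmate.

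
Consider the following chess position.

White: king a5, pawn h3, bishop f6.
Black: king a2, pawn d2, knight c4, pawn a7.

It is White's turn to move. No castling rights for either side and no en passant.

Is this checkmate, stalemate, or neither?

neither

White to move; white king on a5.
In check: yes, from the black knight on c4.
Legal moves for White: Ka6, Kb5, Kb4, Ka4.
White is in check but has 4 legal moves → neither.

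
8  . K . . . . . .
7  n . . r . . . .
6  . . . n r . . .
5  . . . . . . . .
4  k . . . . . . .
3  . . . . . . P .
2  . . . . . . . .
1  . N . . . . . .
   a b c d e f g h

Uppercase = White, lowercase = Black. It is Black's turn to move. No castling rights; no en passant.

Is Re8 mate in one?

After Re8: white king on b8; in check: yes, from the black rook on e8.
King squares — a7: attacked by Rd7; b7: attacked by Nd6; c7: attacked by Rd7; a8: attacked by Re8; c8: attacked by Nd6.
White has no legal moves → checkmate.

yes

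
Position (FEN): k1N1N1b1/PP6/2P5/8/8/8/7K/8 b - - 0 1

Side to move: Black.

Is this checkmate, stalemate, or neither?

Black to move; black king on a8.
In check: yes, from the white pawn on b7.
King squares — a7: attacked by Nc8; b7: attacked by Pc6; b8: attacked by Pa7.
Legal moves for Black: none.
In check with no legal moves → checkmate.

checkmate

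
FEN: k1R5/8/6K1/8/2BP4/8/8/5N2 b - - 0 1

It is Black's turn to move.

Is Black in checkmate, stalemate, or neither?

Black to move; black king on a8.
In check: yes, from the white rook on c8.
King squares — a7: available; b7: available; b8: attacked by Rc8.
Legal moves for Black: Kb7, Ka7.
Black is in check but has 2 legal moves → neither.

neither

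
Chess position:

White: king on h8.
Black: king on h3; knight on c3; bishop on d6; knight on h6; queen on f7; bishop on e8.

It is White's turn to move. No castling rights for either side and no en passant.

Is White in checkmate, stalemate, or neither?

White to move; white king on h8.
In check: no.
King squares — g7: attacked by Qf7; h7: attacked by Qf7; g8: attacked by Nh6.
Legal moves for White: none.
Not in check and no legal moves → stalemate.

stalemate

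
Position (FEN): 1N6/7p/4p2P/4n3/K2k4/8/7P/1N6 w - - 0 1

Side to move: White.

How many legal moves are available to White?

13

White to move; king on a4.
In check: no.
Legal moves: Nd7, Nc6+, Na6, Kb5, Ka5, Kb4, Kb3, Ka3, Nc3, Na3, Nd2, h3, h4.
Count: 13.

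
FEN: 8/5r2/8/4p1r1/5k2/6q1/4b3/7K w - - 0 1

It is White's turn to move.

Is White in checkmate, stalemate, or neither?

stalemate

White to move; white king on h1.
In check: no.
King squares — g1: attacked by Qg3; g2: attacked by Qg3; h2: attacked by Qg3.
Legal moves for White: none.
Not in check and no legal moves → stalemate.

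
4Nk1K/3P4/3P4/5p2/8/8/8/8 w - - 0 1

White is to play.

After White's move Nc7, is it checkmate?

no

After Nc7: black king on f8; in check: no.
Black is not in check, so this cannot be checkmate.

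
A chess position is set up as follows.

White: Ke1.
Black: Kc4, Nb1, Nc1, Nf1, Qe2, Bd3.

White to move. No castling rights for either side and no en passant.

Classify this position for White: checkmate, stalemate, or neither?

White to move; white king on e1.
In check: yes, from the black queen on e2.
King squares — d1: attacked by Qe2; f1: attacked by Qe2; d2: attacked by Nb1; e2: attacked by Nc1; f2: attacked by Qe2.
Legal moves for White: none.
In check with no legal moves → checkmate.

checkmate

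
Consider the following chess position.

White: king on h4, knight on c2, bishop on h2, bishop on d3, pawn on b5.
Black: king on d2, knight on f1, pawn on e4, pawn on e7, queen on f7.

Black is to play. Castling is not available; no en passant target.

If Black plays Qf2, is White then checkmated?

no

After Qf2: white king on h4; in check: yes, from the black queen on f2.
White has 5 legal replies: Kh5, Kg5, Kg4, Kh3, Bg3.
In check but a legal move exists → not checkmate.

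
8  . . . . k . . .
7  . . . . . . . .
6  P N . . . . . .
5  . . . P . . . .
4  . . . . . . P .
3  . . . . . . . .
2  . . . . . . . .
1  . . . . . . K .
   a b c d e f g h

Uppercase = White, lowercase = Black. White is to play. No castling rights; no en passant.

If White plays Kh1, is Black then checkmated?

no

After Kh1: black king on e8; in check: no.
Black is not in check, so this cannot be checkmate.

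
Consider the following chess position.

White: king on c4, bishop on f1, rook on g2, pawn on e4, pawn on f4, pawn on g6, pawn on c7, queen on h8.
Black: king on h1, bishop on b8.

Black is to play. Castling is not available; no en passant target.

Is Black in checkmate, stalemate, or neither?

Black to move; black king on h1.
In check: yes, from the white queen on h8.
King squares — g1: attacked by Rg2; g2: attacked by Bf1; h2: attacked by Rg2.
Legal moves for Black: none.
In check with no legal moves → checkmate.

checkmate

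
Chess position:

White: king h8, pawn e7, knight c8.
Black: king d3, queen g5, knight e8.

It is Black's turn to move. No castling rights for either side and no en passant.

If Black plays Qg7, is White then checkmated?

After Qg7: white king on h8; in check: yes, from the black queen on g7.
King squares — g7: attacked by Ne8; h7: attacked by Qg7; g8: attacked by Qg7.
White has no legal moves → checkmate.

yes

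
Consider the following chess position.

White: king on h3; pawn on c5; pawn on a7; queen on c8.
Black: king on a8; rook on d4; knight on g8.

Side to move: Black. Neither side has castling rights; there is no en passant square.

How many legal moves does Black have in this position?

1

Black to move; king on a8.
In check: yes, from the white queen on c8.
Legal moves: Kxa7.
Count: 1.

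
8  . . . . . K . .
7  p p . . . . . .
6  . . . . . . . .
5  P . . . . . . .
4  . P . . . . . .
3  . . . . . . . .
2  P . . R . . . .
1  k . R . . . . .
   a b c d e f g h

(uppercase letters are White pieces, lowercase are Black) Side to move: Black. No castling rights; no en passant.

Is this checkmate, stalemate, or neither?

checkmate

Black to move; black king on a1.
In check: yes, from the white rook on c1.
King squares — b1: attacked by Rc1; a2: attacked by Rd2; b2: attacked by Rd2.
Legal moves for Black: none.
In check with no legal moves → checkmate.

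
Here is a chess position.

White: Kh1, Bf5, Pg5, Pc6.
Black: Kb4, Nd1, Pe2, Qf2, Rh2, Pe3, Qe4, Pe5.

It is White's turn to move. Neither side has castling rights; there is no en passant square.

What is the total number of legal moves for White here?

White to move; king on h1.
In check: yes, from the black rook on h2 and the black queen on e4.
Legal moves: none.
Count: 0.

0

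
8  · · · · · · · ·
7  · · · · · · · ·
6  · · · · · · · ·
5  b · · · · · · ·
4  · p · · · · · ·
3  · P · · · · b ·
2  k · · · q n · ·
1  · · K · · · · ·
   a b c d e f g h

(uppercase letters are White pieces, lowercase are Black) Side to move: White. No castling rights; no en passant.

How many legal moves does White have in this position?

0

White to move; king on c1.
In check: no.
Legal moves: none.
Count: 0.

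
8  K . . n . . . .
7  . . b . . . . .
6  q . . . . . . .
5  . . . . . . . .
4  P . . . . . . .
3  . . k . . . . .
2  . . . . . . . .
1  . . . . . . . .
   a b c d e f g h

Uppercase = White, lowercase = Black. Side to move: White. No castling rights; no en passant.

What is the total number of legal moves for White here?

0

White to move; king on a8.
In check: yes, from the black queen on a6.
Legal moves: none.
Count: 0.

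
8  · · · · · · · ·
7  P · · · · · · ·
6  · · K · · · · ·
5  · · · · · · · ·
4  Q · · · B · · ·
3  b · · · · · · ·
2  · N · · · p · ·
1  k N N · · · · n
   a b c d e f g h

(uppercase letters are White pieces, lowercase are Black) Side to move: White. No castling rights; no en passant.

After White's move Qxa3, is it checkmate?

After Qxa3: black king on a1; in check: yes, from the white queen on a3.
King squares — b1: attacked by Be4; a2: attacked by Nc1; b2: attacked by Qa3.
Black has no legal moves → checkmate.

yes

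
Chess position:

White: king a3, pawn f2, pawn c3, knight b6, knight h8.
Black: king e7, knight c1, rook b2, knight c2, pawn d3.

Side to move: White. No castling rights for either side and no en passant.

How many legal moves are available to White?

White to move; king on a3.
In check: yes, from the black knight on c2.
Legal moves: Ka4, Kxb2.
Count: 2.

2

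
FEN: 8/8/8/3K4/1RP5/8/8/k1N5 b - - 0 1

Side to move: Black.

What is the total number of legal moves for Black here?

Black to move; king on a1.
In check: no.
Legal moves: none.
Count: 0.

0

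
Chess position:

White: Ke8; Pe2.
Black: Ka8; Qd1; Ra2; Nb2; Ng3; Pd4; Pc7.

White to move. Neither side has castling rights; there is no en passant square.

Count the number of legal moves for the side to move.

White to move; king on e8.
In check: no.
Legal moves: Kf8, Kd8, Kf7, Ke7, Kd7, e3, e4.
Count: 7.

7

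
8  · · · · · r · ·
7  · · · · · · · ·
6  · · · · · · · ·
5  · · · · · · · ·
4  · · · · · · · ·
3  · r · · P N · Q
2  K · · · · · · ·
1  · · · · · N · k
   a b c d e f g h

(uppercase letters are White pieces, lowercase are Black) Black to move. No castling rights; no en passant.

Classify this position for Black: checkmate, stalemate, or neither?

checkmate

Black to move; black king on h1.
In check: yes, from the white queen on h3.
King squares — g1: attacked by Nf3; g2: attacked by Qh3; h2: attacked by Nf1.
Legal moves for Black: none.
In check with no legal moves → checkmate.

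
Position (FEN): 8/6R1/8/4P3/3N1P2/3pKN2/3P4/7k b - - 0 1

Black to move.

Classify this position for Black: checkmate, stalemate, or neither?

Black to move; black king on h1.
In check: no.
King squares — g1: attacked by Nf3; g2: attacked by Rg7; h2: attacked by Nf3.
Legal moves for Black: none.
Not in check and no legal moves → stalemate.

stalemate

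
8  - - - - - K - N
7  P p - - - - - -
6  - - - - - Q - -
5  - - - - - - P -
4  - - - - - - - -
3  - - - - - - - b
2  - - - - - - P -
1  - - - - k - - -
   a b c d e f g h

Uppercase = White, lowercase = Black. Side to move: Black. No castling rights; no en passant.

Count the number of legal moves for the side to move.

11

Black to move; king on e1.
In check: no.
Legal moves: Bc8, Bd7, Be6, Bf5, Bg4, Bxg2, Ke2, Kd2, Kd1, b6, b5.
Count: 11.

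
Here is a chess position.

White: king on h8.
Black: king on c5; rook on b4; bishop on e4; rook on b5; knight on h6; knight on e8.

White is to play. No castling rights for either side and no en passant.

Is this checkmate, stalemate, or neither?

stalemate

White to move; white king on h8.
In check: no.
King squares — g7: attacked by Ne8; h7: attacked by Be4; g8: attacked by Nh6.
Legal moves for White: none.
Not in check and no legal moves → stalemate.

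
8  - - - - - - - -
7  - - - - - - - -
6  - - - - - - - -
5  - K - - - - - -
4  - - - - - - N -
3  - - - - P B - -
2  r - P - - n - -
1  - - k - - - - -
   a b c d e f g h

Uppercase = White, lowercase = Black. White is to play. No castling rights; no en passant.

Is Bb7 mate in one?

no

After Bb7: black king on c1; in check: no.
Black is not in check, so this cannot be checkmate.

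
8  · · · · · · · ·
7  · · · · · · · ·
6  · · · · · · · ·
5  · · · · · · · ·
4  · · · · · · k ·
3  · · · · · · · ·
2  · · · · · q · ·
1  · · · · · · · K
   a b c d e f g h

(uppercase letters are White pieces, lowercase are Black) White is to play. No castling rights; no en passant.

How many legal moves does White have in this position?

White to move; king on h1.
In check: no.
Legal moves: none.
Count: 0.

0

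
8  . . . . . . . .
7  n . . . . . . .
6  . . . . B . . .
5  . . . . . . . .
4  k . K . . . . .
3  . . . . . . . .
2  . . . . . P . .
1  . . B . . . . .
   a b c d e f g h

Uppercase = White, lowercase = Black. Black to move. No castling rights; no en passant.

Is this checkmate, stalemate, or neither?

neither

Black to move; black king on a4.
In check: no.
Legal moves for Black: Nc8, Nc6, Nb5, Ka5.
Black has 4 legal moves and is not in check → neither.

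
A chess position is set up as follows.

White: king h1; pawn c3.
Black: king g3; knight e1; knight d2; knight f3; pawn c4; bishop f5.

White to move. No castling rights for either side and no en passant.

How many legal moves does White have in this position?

0

White to move; king on h1.
In check: no.
Legal moves: none.
Count: 0.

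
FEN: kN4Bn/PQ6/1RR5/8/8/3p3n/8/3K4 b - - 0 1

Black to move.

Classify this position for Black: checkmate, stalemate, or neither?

Black to move; black king on a8.
In check: yes, from the white queen on b7.
King squares — a7: attacked by Qb7; b7: attacked by Rb6; b8: attacked by Pa7.
Legal moves for Black: none.
In check with no legal moves → checkmate.

checkmate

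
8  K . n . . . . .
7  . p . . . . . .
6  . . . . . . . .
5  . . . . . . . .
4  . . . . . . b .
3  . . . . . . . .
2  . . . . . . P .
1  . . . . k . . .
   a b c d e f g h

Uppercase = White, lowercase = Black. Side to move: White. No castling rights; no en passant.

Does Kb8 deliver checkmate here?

no

After Kb8: black king on e1; in check: no.
Black is not in check, so this cannot be checkmate.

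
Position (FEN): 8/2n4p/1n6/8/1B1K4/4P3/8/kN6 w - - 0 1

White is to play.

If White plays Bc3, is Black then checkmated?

After Bc3: black king on a1; in check: yes, from the white bishop on c3.
Black has 2 legal replies: Ka2, Kxb1.
In check but a legal move exists → not checkmate.

no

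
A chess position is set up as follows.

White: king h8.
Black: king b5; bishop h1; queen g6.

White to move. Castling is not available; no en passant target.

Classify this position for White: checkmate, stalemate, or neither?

stalemate

White to move; white king on h8.
In check: no.
King squares — g7: attacked by Qg6; h7: attacked by Qg6; g8: attacked by Qg6.
Legal moves for White: none.
Not in check and no legal moves → stalemate.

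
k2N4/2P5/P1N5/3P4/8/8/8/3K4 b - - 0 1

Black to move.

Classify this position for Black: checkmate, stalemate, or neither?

Black to move; black king on a8.
In check: no.
King squares — a7: attacked by Nc6; b7: attacked by Pa6; b8: attacked by Nc6.
Legal moves for Black: none.
Not in check and no legal moves → stalemate.

stalemate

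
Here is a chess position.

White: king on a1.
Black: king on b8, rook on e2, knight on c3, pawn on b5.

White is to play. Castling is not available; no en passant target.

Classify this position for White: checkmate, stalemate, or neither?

White to move; white king on a1.
In check: no.
King squares — b1: attacked by Nc3; a2: attacked by Re2; b2: attacked by Re2.
Legal moves for White: none.
Not in check and no legal moves → stalemate.

stalemate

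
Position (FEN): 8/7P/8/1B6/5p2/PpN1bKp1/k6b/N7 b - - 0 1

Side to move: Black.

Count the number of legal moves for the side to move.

Black to move; king on a2.
In check: yes, from the white knight on c3.
Legal moves: Kxa3, Kb2, Kxa1.
Count: 3.

3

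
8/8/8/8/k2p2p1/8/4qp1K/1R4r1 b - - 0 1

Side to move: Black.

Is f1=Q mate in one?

yes

After f1=Q: white king on h2; in check: yes, from the black queen on e2.
King squares — g1: attacked by Qf1; h1: attacked by Rg1; g2: attacked by Qf1; g3: attacked by Rg1; h3: attacked by Qf1.
White has no legal moves → checkmate.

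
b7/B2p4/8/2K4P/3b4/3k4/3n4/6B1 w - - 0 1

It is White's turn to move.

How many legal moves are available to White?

4

White to move; king on c5.
In check: yes, from the black bishop on d4.
Legal moves: Kd6, Kb5, Kb4, Bxd4.
Count: 4.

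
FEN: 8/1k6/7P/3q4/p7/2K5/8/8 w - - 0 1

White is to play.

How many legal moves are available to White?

4

White to move; king on c3.
In check: no.
Legal moves: Kb4, Kc2, Kb2, h7.
Count: 4.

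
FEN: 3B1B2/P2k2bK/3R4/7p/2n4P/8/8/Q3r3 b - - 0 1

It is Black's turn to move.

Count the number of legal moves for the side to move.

Black to move; king on d7.
In check: yes, from the white rook on d6.
Legal moves: Ke8, Kc8, Nxd6.
Count: 3.

3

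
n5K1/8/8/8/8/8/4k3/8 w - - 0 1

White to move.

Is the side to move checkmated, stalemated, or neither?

neither

White to move; white king on g8.
In check: no.
Legal moves for White: Kh8, Kf8, Kh7, Kg7, Kf7.
White has 5 legal moves and is not in check → neither.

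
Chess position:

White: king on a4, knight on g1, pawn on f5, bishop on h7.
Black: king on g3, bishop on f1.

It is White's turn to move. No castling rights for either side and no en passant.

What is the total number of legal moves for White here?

White to move; king on a4.
In check: no.
Legal moves: Bg8, Bg6, Ka5, Kb4, Kb3, Ka3, Nh3, Nf3, Ne2+, f6.
Count: 10.

10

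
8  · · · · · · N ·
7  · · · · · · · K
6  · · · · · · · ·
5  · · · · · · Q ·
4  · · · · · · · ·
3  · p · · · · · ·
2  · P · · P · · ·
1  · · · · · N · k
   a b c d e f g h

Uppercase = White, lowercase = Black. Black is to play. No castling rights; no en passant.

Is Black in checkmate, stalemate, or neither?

Black to move; black king on h1.
In check: no.
King squares — g1: attacked by Qg5; g2: attacked by Qg5; h2: attacked by Nf1.
Legal moves for Black: none.
Not in check and no legal moves → stalemate.

stalemate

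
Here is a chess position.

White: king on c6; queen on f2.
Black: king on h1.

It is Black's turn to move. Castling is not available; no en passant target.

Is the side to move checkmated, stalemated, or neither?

Black to move; black king on h1.
In check: no.
King squares — g1: attacked by Qf2; g2: attacked by Qf2; h2: attacked by Qf2.
Legal moves for Black: none.
Not in check and no legal moves → stalemate.

stalemate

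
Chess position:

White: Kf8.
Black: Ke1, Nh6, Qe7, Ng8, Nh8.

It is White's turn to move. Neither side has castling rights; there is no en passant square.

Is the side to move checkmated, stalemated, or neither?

White to move; white king on f8.
In check: yes, from the black queen on e7.
King squares — e7: attacked by Ng8; f7: attacked by Nh6; g7: attacked by Qe7; e8: attacked by Qe7; g8: attacked by Nh6.
Legal moves for White: none.
In check with no legal moves → checkmate.

checkmate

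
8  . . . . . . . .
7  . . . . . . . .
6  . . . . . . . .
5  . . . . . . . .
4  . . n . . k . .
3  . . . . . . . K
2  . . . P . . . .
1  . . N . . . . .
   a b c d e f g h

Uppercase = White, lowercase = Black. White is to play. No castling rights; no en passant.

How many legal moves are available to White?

White to move; king on h3.
In check: no.
Legal moves: Kh4, Kh2, Kg2, Nd3+, Nb3, Ne2+, Na2, d3, d4.
Count: 9.

9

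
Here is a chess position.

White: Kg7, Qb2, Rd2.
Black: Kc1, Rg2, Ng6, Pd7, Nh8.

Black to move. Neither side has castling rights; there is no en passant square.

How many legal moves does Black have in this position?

Black to move; king on c1.
In check: yes, from the white queen on b2.
Legal moves: none.
Count: 0.

0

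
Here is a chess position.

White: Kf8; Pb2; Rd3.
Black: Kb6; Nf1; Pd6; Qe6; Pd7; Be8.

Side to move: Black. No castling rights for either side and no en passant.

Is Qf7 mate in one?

yes

After Qf7: white king on f8; in check: yes, from the black queen on f7.
King squares — e7: attacked by Qf7; f7: attacked by Be8; g7: attacked by Qf7; e8: attacked by Qf7; g8: attacked by Qf7.
White has no legal moves → checkmate.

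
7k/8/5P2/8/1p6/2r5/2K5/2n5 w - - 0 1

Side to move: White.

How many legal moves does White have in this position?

White to move; king on c2.
In check: yes, from the black rook on c3.
Legal moves: Kd2, Kb2, Kd1, Kb1.
Count: 4.

4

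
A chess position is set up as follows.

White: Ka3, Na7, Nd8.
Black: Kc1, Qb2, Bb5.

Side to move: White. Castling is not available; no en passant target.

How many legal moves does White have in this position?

0

White to move; king on a3.
In check: yes, from the black queen on b2.
Legal moves: none.
Count: 0.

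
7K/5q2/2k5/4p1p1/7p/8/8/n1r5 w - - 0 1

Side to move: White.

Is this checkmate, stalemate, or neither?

stalemate

White to move; white king on h8.
In check: no.
King squares — g7: attacked by Qf7; h7: attacked by Qf7; g8: attacked by Qf7.
Legal moves for White: none.
Not in check and no legal moves → stalemate.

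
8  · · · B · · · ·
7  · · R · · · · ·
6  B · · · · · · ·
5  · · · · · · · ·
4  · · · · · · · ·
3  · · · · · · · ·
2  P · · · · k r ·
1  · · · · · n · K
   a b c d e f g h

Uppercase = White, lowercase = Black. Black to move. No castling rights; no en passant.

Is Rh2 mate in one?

After Rh2: white king on h1; in check: yes, from the black rook on h2.
King squares — g1: attacked by Kf2; g2: attacked by Kf2; h2: attacked by Nf1.
White has no legal moves → checkmate.

yes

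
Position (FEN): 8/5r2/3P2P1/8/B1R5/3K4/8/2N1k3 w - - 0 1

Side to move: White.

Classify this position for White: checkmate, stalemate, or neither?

White to move; white king on d3.
In check: no.
Legal moves for White include: Rc8, Rc7, Rc6, Rc5, Rh4, Rg4, Rf4, Re4+, Rd4, Rb4, Rc3, Rc2, Be8, Bd7, Bc6, Bb5, Bb3, Bc2, ... (list truncated; more exist).
White has legal moves and is not in check → neither.

neither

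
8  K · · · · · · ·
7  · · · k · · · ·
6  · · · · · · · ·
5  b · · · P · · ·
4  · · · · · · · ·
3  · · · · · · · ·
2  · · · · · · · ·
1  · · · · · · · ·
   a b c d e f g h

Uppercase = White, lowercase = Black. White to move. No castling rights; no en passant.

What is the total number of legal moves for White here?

White to move; king on a8.
In check: no.
Legal moves: Kb8, Kb7, Ka7, e6+.
Count: 4.

4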